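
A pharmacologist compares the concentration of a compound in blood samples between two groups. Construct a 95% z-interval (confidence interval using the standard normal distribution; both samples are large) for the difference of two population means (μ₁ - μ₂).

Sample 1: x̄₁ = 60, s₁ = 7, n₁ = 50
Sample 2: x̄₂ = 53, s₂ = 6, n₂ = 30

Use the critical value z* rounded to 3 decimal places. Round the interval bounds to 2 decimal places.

Both samples are large (n₁ = 50 ≥ 30, n₂ = 30 ≥ 30), so a z-interval for the difference of means applies.

Point estimate: x̄₁ - x̄₂ = 60 - 53 = 7

Standard error: SE = √(s₁²/n₁ + s₂²/n₂)
= √(7²/50 + 6²/30)
= √(0.980000 + 1.200000)
= 1.476482

For 95% confidence, z* = 1.96 (from standard normal table)
Margin of error: E = z* × SE = 1.96 × 1.476482 = 2.8939

Z-interval: (x̄₁ - x̄₂) ± E = 7 ± 2.8939 = (4.1061, 9.8939)

Rounded to 2 decimal places:

(4.11, 9.89)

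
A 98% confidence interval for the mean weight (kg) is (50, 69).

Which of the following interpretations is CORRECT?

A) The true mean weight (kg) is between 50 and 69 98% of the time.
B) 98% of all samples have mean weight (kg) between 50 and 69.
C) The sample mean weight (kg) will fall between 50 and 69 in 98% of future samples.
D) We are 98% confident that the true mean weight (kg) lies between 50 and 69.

A confidence interval represents our confidence in the procedure, not a probability statement about the parameter.

Key concept: If we repeated this sampling process many times and computed a 98% CI each time, about 98% of those intervals would contain the true population parameter.

For this specific interval (50, 69):
- Midpoint (point estimate): 59.5
- Margin of error: 9.5

The correct interpretation is the one stating confidence that the true parameter lies in the interval — option D.

D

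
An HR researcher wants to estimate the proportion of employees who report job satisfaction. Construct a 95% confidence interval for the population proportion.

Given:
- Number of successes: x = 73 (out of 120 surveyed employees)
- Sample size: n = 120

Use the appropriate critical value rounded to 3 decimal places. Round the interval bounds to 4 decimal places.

Sample proportion: p̂ = 73/120 = 0.608333

Check conditions for normal approximation:
  np̂ = 73 ≥ 10 ✓
  n(1-p̂) = 47 ≥ 10 ✓

The sample is large enough, so use a z-interval (normal approximation) for the proportion.

For 95% confidence, z* = 1.96 (from standard normal table)

Standard error: SE = √(p̂(1-p̂)/n) = √(0.608333×0.391667/120) = 0.04455931

Margin of error: E = z* × SE = 1.96 × 0.04455931 = 0.087336

Z-interval: p̂ ± E = 0.608333 ± 0.087336 = (0.520997, 0.695670)

Rounded to 4 decimal places:

(0.5210, 0.6957)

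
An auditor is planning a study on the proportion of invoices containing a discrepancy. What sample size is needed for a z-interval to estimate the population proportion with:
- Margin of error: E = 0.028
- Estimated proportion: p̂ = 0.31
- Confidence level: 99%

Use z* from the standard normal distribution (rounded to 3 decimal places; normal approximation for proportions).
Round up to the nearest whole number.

Using z* for proportion z-interval (normal approximation).

For 99% confidence, z* = 2.576 (from standard normal table)

Sample size formula for proportion z-interval: n = z*²p̂(1-p̂)/E²

n = 2.576² × 0.31 × 0.69 / 0.028²
  = 6.635776 × 0.2139 / 0.000784
  = 1810.4496

Round up to the nearest whole number: n = 1811

1811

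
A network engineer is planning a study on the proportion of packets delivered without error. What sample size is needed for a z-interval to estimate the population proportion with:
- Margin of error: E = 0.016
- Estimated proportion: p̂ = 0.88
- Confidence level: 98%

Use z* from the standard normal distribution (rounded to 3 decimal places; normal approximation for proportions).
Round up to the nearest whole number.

Using z* for proportion z-interval (normal approximation).

For 98% confidence, z* = 2.326 (from standard normal table)

Sample size formula for proportion z-interval: n = z*²p̂(1-p̂)/E²

n = 2.326² × 0.88 × 0.12 / 0.016²
  = 5.410276 × 0.1056 / 0.000256
  = 2231.7389

Round up to the nearest whole number: n = 2232

2232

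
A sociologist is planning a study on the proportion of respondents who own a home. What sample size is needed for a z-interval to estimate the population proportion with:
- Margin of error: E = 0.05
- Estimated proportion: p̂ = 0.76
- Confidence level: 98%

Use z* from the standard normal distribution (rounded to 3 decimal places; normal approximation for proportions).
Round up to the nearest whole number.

Using z* for proportion z-interval (normal approximation).

For 98% confidence, z* = 2.326 (from standard normal table)

Sample size formula for proportion z-interval: n = z*²p̂(1-p̂)/E²

n = 2.326² × 0.76 × 0.24 / 0.05²
  = 5.410276 × 0.1824 / 0.0025
  = 394.7337

Round up to the nearest whole number: n = 395

395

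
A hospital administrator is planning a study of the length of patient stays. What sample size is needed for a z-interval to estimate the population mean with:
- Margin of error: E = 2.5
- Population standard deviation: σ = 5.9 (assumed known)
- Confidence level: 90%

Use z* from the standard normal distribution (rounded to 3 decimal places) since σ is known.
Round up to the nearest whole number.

Using z* since population σ is known (z-interval formula).

For 90% confidence, z* = 1.645 (from standard normal table)

Sample size formula for z-interval: n = (z*σ/E)²

n = (1.645 × 5.9 / 2.5)²
  = (3.882200)²
  = 15.0715

Round up to the nearest whole number: n = 16

16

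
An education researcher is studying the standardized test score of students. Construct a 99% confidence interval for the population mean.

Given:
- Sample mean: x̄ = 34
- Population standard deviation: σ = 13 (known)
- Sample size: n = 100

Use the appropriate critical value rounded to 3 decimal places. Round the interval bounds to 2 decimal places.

The population standard deviation σ is known, so use a z-interval (standard normal critical value).

For 99% confidence, z* = 2.576 (from standard normal table)

Standard error: SE = σ/√n = 13/√100 = 1.300000

Margin of error: E = z* × SE = 2.576 × 1.300000 = 3.3488

Z-interval: x̄ ± E = 34 ± 3.3488 = (30.6512, 37.3488)

Rounded to 2 decimal places:

(30.65, 37.35)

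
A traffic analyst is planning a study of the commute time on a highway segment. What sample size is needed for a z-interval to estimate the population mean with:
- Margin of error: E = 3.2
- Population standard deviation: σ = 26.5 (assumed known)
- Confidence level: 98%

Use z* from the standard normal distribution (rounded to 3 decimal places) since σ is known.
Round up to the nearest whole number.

Using z* since population σ is known (z-interval formula).

For 98% confidence, z* = 2.326 (from standard normal table)

Sample size formula for z-interval: n = (z*σ/E)²

n = (2.326 × 26.5 / 3.2)²
  = (19.262187)²
  = 371.0319

Round up to the nearest whole number: n = 372

372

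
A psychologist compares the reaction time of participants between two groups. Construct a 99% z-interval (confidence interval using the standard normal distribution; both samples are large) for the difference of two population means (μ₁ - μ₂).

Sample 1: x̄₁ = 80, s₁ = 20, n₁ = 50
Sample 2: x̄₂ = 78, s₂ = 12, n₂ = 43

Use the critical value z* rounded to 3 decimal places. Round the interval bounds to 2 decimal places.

Both samples are large (n₁ = 50 ≥ 30, n₂ = 43 ≥ 30), so a z-interval for the difference of means applies.

Point estimate: x̄₁ - x̄₂ = 80 - 78 = 2

Standard error: SE = √(s₁²/n₁ + s₂²/n₂)
= √(20²/50 + 12²/43)
= √(8.000000 + 3.348837)
= 3.368804

For 99% confidence, z* = 2.576 (from standard normal table)
Margin of error: E = z* × SE = 2.576 × 3.368804 = 8.6780

Z-interval: (x̄₁ - x̄₂) ± E = 2 ± 8.6780 = (-6.6780, 10.6780)

Rounded to 2 decimal places:

(-6.68, 10.68)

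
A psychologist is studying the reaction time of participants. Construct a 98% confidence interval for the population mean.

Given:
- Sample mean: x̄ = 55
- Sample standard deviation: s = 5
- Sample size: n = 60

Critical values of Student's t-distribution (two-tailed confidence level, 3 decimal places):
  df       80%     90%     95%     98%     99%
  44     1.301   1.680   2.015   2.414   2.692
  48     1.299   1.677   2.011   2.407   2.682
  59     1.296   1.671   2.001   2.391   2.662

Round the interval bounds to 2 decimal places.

The population standard deviation σ is unknown (only the sample standard deviation s is given), so use a t-interval with df = n - 1 = 60 - 1 = 59.

For 98% confidence with df = 59, t* = 2.391 (from t-table)

Standard error: SE = s/√n = 5/√60 = 0.645497

Margin of error: E = t* × SE = 2.391 × 0.645497 = 1.5434

T-interval: x̄ ± E = 55 ± 1.5434 = (53.4566, 56.5434)

Rounded to 2 decimal places:

(53.46, 56.54)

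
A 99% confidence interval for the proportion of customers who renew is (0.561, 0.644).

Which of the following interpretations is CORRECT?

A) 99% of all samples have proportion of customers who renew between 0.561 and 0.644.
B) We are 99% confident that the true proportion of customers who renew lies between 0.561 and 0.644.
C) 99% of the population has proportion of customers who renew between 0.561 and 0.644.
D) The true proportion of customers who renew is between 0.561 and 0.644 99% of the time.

A confidence interval represents our confidence in the procedure, not a probability statement about the parameter.

Key concept: If we repeated this sampling process many times and computed a 99% CI each time, about 99% of those intervals would contain the true population parameter.

For this specific interval (0.561, 0.644):
- Midpoint (point estimate): 0.6025
- Margin of error: 0.0415

The correct interpretation is the one stating confidence that the true parameter lies in the interval — option B.

B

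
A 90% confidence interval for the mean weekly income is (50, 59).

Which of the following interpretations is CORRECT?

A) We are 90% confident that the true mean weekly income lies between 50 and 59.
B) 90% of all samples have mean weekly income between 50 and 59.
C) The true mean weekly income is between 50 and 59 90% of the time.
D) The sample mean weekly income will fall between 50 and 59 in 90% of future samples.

A confidence interval represents our confidence in the procedure, not a probability statement about the parameter.

Key concept: If we repeated this sampling process many times and computed a 90% CI each time, about 90% of those intervals would contain the true population parameter.

For this specific interval (50, 59):
- Midpoint (point estimate): 54.5
- Margin of error: 4.5

The correct interpretation is the one stating confidence that the true parameter lies in the interval — option A.

A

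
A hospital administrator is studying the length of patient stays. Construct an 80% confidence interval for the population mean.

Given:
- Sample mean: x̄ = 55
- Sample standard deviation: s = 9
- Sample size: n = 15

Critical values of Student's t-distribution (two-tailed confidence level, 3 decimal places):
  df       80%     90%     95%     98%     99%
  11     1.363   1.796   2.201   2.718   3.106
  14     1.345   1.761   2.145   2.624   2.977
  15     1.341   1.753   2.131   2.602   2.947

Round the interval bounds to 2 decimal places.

The population standard deviation σ is unknown (only the sample standard deviation s is given), so use a t-interval with df = n - 1 = 15 - 1 = 14.

For 80% confidence with df = 14, t* = 1.345 (from t-table)

Standard error: SE = s/√n = 9/√15 = 2.323790

Margin of error: E = t* × SE = 1.345 × 2.323790 = 3.1255

T-interval: x̄ ± E = 55 ± 3.1255 = (51.8745, 58.1255)

Rounded to 2 decimal places:

(51.87, 58.13)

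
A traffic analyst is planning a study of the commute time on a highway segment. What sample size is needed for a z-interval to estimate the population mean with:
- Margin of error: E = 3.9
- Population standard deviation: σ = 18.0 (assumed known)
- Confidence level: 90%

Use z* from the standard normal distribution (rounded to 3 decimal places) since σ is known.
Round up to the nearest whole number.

Using z* since population σ is known (z-interval formula).

For 90% confidence, z* = 1.645 (from standard normal table)

Sample size formula for z-interval: n = (z*σ/E)²

n = (1.645 × 18.0 / 3.9)²
  = (7.592308)²
  = 57.6431

Round up to the nearest whole number: n = 58

58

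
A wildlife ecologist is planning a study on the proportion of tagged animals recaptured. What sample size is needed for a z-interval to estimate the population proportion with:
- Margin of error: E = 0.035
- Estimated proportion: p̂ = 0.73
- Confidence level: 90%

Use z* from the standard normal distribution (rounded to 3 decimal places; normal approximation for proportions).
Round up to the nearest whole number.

Using z* for proportion z-interval (normal approximation).

For 90% confidence, z* = 1.645 (from standard normal table)

Sample size formula for proportion z-interval: n = z*²p̂(1-p̂)/E²

n = 1.645² × 0.73 × 0.27 / 0.035²
  = 2.706025 × 0.1971 / 0.001225
  = 435.3939

Round up to the nearest whole number: n = 436

436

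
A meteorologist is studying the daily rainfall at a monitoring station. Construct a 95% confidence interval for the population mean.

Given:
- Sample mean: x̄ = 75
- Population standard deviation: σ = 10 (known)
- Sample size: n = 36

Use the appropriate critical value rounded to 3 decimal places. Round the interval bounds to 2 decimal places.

The population standard deviation σ is known, so use a z-interval (standard normal critical value).

For 95% confidence, z* = 1.96 (from standard normal table)

Standard error: SE = σ/√n = 10/√36 = 1.666667

Margin of error: E = z* × SE = 1.96 × 1.666667 = 3.2667

Z-interval: x̄ ± E = 75 ± 3.2667 = (71.7333, 78.2667)

Rounded to 2 decimal places:

(71.73, 78.27)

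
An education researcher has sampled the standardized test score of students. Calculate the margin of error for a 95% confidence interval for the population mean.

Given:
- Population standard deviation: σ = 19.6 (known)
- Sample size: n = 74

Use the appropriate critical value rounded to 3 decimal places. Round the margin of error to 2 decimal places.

The population standard deviation σ is known, so use the z-interval margin of error formula.

For 95% confidence, z* = 1.96 (from standard normal table)

Margin of error formula for z-interval: E = z* × σ/√n

E = 1.96 × 19.6/√74
  = 1.96 × 2.278454
  = 4.4658

Rounded to 2 decimal places:

4.47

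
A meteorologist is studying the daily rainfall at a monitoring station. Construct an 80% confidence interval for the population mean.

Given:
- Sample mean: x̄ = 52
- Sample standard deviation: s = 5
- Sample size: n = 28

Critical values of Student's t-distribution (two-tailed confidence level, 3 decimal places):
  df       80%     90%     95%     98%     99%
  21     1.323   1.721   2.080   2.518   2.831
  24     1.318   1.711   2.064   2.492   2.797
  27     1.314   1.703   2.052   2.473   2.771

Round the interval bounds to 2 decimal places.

The population standard deviation σ is unknown (only the sample standard deviation s is given), so use a t-interval with df = n - 1 = 28 - 1 = 27.

For 80% confidence with df = 27, t* = 1.314 (from t-table)

Standard error: SE = s/√n = 5/√28 = 0.944911

Margin of error: E = t* × SE = 1.314 × 0.944911 = 1.2416

T-interval: x̄ ± E = 52 ± 1.2416 = (50.7584, 53.2416)

Rounded to 2 decimal places:

(50.76, 53.24)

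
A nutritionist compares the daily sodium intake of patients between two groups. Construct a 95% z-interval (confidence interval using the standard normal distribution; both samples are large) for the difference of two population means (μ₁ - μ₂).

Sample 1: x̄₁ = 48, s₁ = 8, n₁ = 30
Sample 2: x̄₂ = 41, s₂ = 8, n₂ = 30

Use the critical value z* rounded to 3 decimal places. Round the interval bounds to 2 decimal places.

Both samples are large (n₁ = 30 ≥ 30, n₂ = 30 ≥ 30), so a z-interval for the difference of means applies.

Point estimate: x̄₁ - x̄₂ = 48 - 41 = 7

Standard error: SE = √(s₁²/n₁ + s₂²/n₂)
= √(8²/30 + 8²/30)
= √(2.133333 + 2.133333)
= 2.065591

For 95% confidence, z* = 1.96 (from standard normal table)
Margin of error: E = z* × SE = 1.96 × 2.065591 = 4.0486

Z-interval: (x̄₁ - x̄₂) ± E = 7 ± 4.0486 = (2.9514, 11.0486)

Rounded to 2 decimal places:

(2.95, 11.05)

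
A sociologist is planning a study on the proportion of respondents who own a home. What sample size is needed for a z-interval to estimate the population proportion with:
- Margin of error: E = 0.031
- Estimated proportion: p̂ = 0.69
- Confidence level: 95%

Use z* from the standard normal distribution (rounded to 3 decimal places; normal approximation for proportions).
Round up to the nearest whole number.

Using z* for proportion z-interval (normal approximation).

For 95% confidence, z* = 1.96 (from standard normal table)

Sample size formula for proportion z-interval: n = z*²p̂(1-p̂)/E²

n = 1.96² × 0.69 × 0.31 / 0.031²
  = 3.8416 × 0.2139 / 0.000961
  = 855.0658

Round up to the nearest whole number: n = 856

856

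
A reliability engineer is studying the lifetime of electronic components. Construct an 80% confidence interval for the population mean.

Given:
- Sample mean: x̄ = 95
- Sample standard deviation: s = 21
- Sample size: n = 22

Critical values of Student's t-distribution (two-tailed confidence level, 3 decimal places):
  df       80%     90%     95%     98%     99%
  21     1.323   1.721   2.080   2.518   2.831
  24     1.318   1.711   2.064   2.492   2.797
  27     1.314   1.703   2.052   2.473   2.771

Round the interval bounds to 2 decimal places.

The population standard deviation σ is unknown (only the sample standard deviation s is given), so use a t-interval with df = n - 1 = 22 - 1 = 21.

For 80% confidence with df = 21, t* = 1.323 (from t-table)

Standard error: SE = s/√n = 21/√22 = 4.477215

Margin of error: E = t* × SE = 1.323 × 4.477215 = 5.9234

T-interval: x̄ ± E = 95 ± 5.9234 = (89.0766, 100.9234)

Rounded to 2 decimal places:

(89.08, 100.92)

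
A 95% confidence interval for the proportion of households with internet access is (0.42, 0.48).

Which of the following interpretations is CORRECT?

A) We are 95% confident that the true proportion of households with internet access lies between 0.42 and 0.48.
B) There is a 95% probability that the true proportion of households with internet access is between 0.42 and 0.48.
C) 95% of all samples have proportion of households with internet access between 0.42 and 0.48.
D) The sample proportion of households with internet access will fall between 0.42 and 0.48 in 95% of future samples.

A confidence interval represents our confidence in the procedure, not a probability statement about the parameter.

Key concept: If we repeated this sampling process many times and computed a 95% CI each time, about 95% of those intervals would contain the true population parameter.

For this specific interval (0.42, 0.48):
- Midpoint (point estimate): 0.45
- Margin of error: 0.03

The correct interpretation is the one stating confidence that the true parameter lies in the interval — option A.

A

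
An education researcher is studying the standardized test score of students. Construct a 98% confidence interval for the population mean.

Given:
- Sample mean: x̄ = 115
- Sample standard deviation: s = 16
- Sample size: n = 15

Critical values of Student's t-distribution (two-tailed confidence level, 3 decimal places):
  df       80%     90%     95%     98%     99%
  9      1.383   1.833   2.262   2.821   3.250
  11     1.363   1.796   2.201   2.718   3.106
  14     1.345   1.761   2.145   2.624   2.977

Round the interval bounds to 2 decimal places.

The population standard deviation σ is unknown (only the sample standard deviation s is given), so use a t-interval with df = n - 1 = 15 - 1 = 14.

For 98% confidence with df = 14, t* = 2.624 (from t-table)

Standard error: SE = s/√n = 16/√15 = 4.131182

Margin of error: E = t* × SE = 2.624 × 4.131182 = 10.8402

T-interval: x̄ ± E = 115 ± 10.8402 = (104.1598, 125.8402)

Rounded to 2 decimal places:

(104.16, 125.84)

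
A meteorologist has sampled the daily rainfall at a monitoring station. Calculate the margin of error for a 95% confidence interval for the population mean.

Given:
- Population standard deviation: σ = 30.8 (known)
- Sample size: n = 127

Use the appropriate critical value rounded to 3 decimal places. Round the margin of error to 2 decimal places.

The population standard deviation σ is known, so use the z-interval margin of error formula.

For 95% confidence, z* = 1.96 (from standard normal table)

Margin of error formula for z-interval: E = z* × σ/√n

E = 1.96 × 30.8/√127
  = 1.96 × 2.733058
  = 5.3568

Rounded to 2 decimal places:

5.36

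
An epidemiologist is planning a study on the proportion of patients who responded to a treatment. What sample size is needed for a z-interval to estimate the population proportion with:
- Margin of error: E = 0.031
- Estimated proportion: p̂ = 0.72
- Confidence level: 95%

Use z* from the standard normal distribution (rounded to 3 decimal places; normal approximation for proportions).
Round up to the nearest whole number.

Using z* for proportion z-interval (normal approximation).

For 95% confidence, z* = 1.96 (from standard normal table)

Sample size formula for proportion z-interval: n = z*²p̂(1-p̂)/E²

n = 1.96² × 0.72 × 0.28 / 0.031²
  = 3.8416 × 0.2016 / 0.000961
  = 805.8965

Round up to the nearest whole number: n = 806

806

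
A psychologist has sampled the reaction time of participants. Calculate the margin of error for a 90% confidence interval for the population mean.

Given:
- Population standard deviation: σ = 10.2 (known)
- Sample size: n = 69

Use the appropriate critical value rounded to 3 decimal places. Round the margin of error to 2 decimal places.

The population standard deviation σ is known, so use the z-interval margin of error formula.

For 90% confidence, z* = 1.645 (from standard normal table)

Margin of error formula for z-interval: E = z* × σ/√n

E = 1.645 × 10.2/√69
  = 1.645 × 1.227936
  = 2.0200

Rounded to 2 decimal places:

2.02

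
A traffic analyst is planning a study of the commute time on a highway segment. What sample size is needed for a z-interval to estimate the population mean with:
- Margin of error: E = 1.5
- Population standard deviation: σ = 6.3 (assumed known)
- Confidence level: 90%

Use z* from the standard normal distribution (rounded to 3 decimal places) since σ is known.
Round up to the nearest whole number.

Using z* since population σ is known (z-interval formula).

For 90% confidence, z* = 1.645 (from standard normal table)

Sample size formula for z-interval: n = (z*σ/E)²

n = (1.645 × 6.3 / 1.5)²
  = (6.909000)²
  = 47.7343

Round up to the nearest whole number: n = 48

48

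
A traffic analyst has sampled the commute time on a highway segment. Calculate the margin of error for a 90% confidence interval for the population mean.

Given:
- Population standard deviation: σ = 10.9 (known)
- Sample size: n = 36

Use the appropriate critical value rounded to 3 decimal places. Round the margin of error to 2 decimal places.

The population standard deviation σ is known, so use the z-interval margin of error formula.

For 90% confidence, z* = 1.645 (from standard normal table)

Margin of error formula for z-interval: E = z* × σ/√n

E = 1.645 × 10.9/√36
  = 1.645 × 1.816667
  = 2.9884

Rounded to 2 decimal places:

2.99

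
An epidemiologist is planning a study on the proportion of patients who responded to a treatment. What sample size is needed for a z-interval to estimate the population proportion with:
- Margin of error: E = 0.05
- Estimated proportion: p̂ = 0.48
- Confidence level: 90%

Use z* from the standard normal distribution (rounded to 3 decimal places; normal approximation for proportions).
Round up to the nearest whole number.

Using z* for proportion z-interval (normal approximation).

For 90% confidence, z* = 1.645 (from standard normal table)

Sample size formula for proportion z-interval: n = z*²p̂(1-p̂)/E²

n = 1.645² × 0.48 × 0.52 / 0.05²
  = 2.706025 × 0.2496 / 0.0025
  = 270.1695

Round up to the nearest whole number: n = 271

271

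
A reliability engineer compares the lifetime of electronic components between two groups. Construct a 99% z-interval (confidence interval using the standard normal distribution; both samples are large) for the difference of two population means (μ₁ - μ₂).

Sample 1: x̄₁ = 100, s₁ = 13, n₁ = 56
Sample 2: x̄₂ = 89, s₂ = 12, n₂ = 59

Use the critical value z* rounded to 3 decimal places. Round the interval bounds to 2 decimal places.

Both samples are large (n₁ = 56 ≥ 30, n₂ = 59 ≥ 30), so a z-interval for the difference of means applies.

Point estimate: x̄₁ - x̄₂ = 100 - 89 = 11

Standard error: SE = √(s₁²/n₁ + s₂²/n₂)
= √(13²/56 + 12²/59)
= √(3.017857 + 2.440678)
= 2.336351

For 99% confidence, z* = 2.576 (from standard normal table)
Margin of error: E = z* × SE = 2.576 × 2.336351 = 6.0184

Z-interval: (x̄₁ - x̄₂) ± E = 11 ± 6.0184 = (4.9816, 17.0184)

Rounded to 2 decimal places:

(4.98, 17.02)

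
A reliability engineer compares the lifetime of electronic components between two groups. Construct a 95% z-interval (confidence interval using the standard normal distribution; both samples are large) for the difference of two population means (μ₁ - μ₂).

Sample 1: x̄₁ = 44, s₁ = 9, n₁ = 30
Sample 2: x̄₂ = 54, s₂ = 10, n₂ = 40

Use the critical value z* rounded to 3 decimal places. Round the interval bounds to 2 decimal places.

Both samples are large (n₁ = 30 ≥ 30, n₂ = 40 ≥ 30), so a z-interval for the difference of means applies.

Point estimate: x̄₁ - x̄₂ = 44 - 54 = -10

Standard error: SE = √(s₁²/n₁ + s₂²/n₂)
= √(9²/30 + 10²/40)
= √(2.700000 + 2.500000)
= 2.280351

For 95% confidence, z* = 1.96 (from standard normal table)
Margin of error: E = z* × SE = 1.96 × 2.280351 = 4.4695

Z-interval: (x̄₁ - x̄₂) ± E = -10 ± 4.4695 = (-14.4695, -5.5305)

Rounded to 2 decimal places:

(-14.47, -5.53)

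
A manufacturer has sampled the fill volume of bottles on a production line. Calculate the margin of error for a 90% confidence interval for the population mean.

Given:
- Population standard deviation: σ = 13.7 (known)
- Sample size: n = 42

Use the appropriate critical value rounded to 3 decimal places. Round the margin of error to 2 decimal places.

The population standard deviation σ is known, so use the z-interval margin of error formula.

For 90% confidence, z* = 1.645 (from standard normal table)

Margin of error formula for z-interval: E = z* × σ/√n

E = 1.645 × 13.7/√42
  = 1.645 × 2.113956
  = 3.4775

Rounded to 2 decimal places:

3.48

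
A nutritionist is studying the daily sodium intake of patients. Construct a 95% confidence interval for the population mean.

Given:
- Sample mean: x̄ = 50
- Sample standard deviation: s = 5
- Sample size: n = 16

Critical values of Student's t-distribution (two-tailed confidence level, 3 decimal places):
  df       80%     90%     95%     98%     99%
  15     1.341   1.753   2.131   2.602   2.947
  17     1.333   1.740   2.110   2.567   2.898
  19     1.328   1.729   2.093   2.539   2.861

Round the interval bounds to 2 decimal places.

The population standard deviation σ is unknown (only the sample standard deviation s is given), so use a t-interval with df = n - 1 = 16 - 1 = 15.

For 95% confidence with df = 15, t* = 2.131 (from t-table)

Standard error: SE = s/√n = 5/√16 = 1.250000

Margin of error: E = t* × SE = 2.131 × 1.250000 = 2.6637

T-interval: x̄ ± E = 50 ± 2.6637 = (47.3362, 52.6638)

Rounded to 2 decimal places:

(47.34, 52.66)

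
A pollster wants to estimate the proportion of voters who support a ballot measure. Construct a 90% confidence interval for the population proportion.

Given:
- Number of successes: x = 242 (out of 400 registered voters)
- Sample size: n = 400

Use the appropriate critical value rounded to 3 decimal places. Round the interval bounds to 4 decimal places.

Sample proportion: p̂ = 242/400 = 0.605000

Check conditions for normal approximation:
  np̂ = 242 ≥ 10 ✓
  n(1-p̂) = 158 ≥ 10 ✓

The sample is large enough, so use a z-interval (normal approximation) for the proportion.

For 90% confidence, z* = 1.645 (from standard normal table)

Standard error: SE = √(p̂(1-p̂)/n) = √(0.605000×0.395000/400) = 0.02444253

Margin of error: E = z* × SE = 1.645 × 0.02444253 = 0.040208

Z-interval: p̂ ± E = 0.605000 ± 0.040208 = (0.564792, 0.645208)

Rounded to 4 decimal places:

(0.5648, 0.6452)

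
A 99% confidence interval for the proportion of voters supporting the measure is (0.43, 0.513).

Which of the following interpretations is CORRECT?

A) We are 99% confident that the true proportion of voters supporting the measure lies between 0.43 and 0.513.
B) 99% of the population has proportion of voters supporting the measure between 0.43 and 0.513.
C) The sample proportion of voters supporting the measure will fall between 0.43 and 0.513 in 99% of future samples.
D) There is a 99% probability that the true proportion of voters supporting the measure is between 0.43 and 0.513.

A confidence interval represents our confidence in the procedure, not a probability statement about the parameter.

Key concept: If we repeated this sampling process many times and computed a 99% CI each time, about 99% of those intervals would contain the true population parameter.

For this specific interval (0.43, 0.513):
- Midpoint (point estimate): 0.4715
- Margin of error: 0.0415

The correct interpretation is the one stating confidence that the true parameter lies in the interval — option A.

A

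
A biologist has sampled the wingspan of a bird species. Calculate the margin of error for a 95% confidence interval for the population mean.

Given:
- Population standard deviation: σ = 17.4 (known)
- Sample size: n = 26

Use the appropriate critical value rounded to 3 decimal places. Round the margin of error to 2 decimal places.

The population standard deviation σ is known, so use the z-interval margin of error formula.

For 95% confidence, z* = 1.96 (from standard normal table)

Margin of error formula for z-interval: E = z* × σ/√n

E = 1.96 × 17.4/√26
  = 1.96 × 3.412421
  = 6.6883

Rounded to 2 decimal places:

6.69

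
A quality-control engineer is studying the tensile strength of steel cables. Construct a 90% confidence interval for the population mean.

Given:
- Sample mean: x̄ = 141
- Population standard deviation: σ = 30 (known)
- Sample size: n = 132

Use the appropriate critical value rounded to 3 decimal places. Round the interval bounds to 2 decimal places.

The population standard deviation σ is known, so use a z-interval (standard normal critical value).

For 90% confidence, z* = 1.645 (from standard normal table)

Standard error: SE = σ/√n = 30/√132 = 2.611165

Margin of error: E = z* × SE = 1.645 × 2.611165 = 4.2954

Z-interval: x̄ ± E = 141 ± 4.2954 = (136.7046, 145.2954)

Rounded to 2 decimal places:

(136.70, 145.30)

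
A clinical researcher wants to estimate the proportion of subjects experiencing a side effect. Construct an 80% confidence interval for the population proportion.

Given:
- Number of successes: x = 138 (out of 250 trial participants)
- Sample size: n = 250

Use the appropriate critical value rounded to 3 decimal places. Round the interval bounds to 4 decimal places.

Sample proportion: p̂ = 138/250 = 0.552000

Check conditions for normal approximation:
  np̂ = 138 ≥ 10 ✓
  n(1-p̂) = 112 ≥ 10 ✓

The sample is large enough, so use a z-interval (normal approximation) for the proportion.

For 80% confidence, z* = 1.282 (from standard normal table)

Standard error: SE = √(p̂(1-p̂)/n) = √(0.552000×0.448000/250) = 0.03145130

Margin of error: E = z* × SE = 1.282 × 0.03145130 = 0.040321

Z-interval: p̂ ± E = 0.552000 ± 0.040321 = (0.511679, 0.592321)

Rounded to 4 decimal places:

(0.5117, 0.5923)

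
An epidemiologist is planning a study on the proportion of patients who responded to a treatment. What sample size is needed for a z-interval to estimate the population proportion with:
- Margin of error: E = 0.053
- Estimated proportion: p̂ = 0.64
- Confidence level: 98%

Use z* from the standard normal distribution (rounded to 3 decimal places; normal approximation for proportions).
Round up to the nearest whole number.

Using z* for proportion z-interval (normal approximation).

For 98% confidence, z* = 2.326 (from standard normal table)

Sample size formula for proportion z-interval: n = z*²p̂(1-p̂)/E²

n = 2.326² × 0.64 × 0.36 / 0.053²
  = 5.410276 × 0.2304 / 0.002809
  = 443.7620

Round up to the nearest whole number: n = 444

444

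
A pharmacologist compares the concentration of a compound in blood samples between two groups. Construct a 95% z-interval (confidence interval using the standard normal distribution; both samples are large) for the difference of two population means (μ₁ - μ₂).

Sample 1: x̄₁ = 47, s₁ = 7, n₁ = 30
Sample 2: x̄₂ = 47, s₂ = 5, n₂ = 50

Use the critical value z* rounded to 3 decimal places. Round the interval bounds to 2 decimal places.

Both samples are large (n₁ = 30 ≥ 30, n₂ = 50 ≥ 30), so a z-interval for the difference of means applies.

Point estimate: x̄₁ - x̄₂ = 47 - 47 = 0

Standard error: SE = √(s₁²/n₁ + s₂²/n₂)
= √(7²/30 + 5²/50)
= √(1.633333 + 0.500000)
= 1.460593

For 95% confidence, z* = 1.96 (from standard normal table)
Margin of error: E = z* × SE = 1.96 × 1.460593 = 2.8628

Z-interval: (x̄₁ - x̄₂) ± E = 0 ± 2.8628 = (-2.8628, 2.8628)

Rounded to 2 decimal places:

(-2.86, 2.86)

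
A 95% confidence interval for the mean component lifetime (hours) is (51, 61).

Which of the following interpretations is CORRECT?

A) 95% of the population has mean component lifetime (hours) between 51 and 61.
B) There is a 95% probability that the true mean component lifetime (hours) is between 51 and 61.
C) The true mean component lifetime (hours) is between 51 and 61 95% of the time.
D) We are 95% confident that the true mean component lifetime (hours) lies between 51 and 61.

A confidence interval represents our confidence in the procedure, not a probability statement about the parameter.

Key concept: If we repeated this sampling process many times and computed a 95% CI each time, about 95% of those intervals would contain the true population parameter.

For this specific interval (51, 61):
- Midpoint (point estimate): 56
- Margin of error: 5

The correct interpretation is the one stating confidence that the true parameter lies in the interval — option D.

D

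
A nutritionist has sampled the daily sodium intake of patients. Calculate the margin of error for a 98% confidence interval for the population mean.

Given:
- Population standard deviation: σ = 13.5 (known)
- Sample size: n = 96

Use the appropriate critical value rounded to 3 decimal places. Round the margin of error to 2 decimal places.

The population standard deviation σ is known, so use the z-interval margin of error formula.

For 98% confidence, z* = 2.326 (from standard normal table)

Margin of error formula for z-interval: E = z* × σ/√n

E = 2.326 × 13.5/√96
  = 2.326 × 1.377838
  = 3.2049

Rounded to 2 decimal places:

3.20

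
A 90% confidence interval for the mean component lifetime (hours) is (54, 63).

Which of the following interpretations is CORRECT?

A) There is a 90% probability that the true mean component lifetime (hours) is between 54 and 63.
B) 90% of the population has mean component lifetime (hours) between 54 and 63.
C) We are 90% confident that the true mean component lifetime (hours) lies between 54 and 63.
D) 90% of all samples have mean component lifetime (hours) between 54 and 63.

A confidence interval represents our confidence in the procedure, not a probability statement about the parameter.

Key concept: If we repeated this sampling process many times and computed a 90% CI each time, about 90% of those intervals would contain the true population parameter.

For this specific interval (54, 63):
- Midpoint (point estimate): 58.5
- Margin of error: 4.5

The correct interpretation is the one stating confidence that the true parameter lies in the interval — option C.

C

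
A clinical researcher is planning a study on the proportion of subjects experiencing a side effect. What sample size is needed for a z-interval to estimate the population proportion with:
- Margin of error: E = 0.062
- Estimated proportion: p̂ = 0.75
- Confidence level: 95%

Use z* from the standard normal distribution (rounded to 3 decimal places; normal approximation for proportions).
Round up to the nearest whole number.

Using z* for proportion z-interval (normal approximation).

For 95% confidence, z* = 1.96 (from standard normal table)

Sample size formula for proportion z-interval: n = z*²p̂(1-p̂)/E²

n = 1.96² × 0.75 × 0.25 / 0.062²
  = 3.8416 × 0.1875 / 0.003844
  = 187.3829

Round up to the nearest whole number: n = 188

188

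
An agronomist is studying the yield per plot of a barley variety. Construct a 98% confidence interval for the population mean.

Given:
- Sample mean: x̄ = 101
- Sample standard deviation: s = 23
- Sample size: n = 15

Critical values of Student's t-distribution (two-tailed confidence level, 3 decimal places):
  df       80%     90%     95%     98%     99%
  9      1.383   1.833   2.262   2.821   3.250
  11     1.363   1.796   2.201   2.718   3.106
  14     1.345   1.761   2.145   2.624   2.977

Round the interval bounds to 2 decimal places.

The population standard deviation σ is unknown (only the sample standard deviation s is given), so use a t-interval with df = n - 1 = 15 - 1 = 14.

For 98% confidence with df = 14, t* = 2.624 (from t-table)

Standard error: SE = s/√n = 23/√15 = 5.938574

Margin of error: E = t* × SE = 2.624 × 5.938574 = 15.5828

T-interval: x̄ ± E = 101 ± 15.5828 = (85.4172, 116.5828)

Rounded to 2 decimal places:

(85.42, 116.58)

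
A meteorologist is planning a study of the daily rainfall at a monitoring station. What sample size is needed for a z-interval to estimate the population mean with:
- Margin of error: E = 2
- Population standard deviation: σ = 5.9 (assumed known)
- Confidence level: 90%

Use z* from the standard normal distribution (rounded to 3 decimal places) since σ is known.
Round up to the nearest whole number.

Using z* since population σ is known (z-interval formula).

For 90% confidence, z* = 1.645 (from standard normal table)

Sample size formula for z-interval: n = (z*σ/E)²

n = (1.645 × 5.9 / 2)²
  = (4.852750)²
  = 23.5492

Round up to the nearest whole number: n = 24

24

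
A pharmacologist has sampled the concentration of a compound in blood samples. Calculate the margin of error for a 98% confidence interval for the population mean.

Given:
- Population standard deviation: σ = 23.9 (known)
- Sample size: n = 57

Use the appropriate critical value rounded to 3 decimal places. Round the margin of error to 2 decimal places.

The population standard deviation σ is known, so use the z-interval margin of error formula.

For 98% confidence, z* = 2.326 (from standard normal table)

Margin of error formula for z-interval: E = z* × σ/√n

E = 2.326 × 23.9/√57
  = 2.326 × 3.165632
  = 7.3633

Rounded to 2 decimal places:

7.36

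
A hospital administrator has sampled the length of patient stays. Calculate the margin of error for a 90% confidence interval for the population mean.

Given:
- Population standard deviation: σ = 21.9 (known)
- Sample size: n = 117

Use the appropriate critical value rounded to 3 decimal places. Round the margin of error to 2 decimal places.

The population standard deviation σ is known, so use the z-interval margin of error formula.

For 90% confidence, z* = 1.645 (from standard normal table)

Margin of error formula for z-interval: E = z* × σ/√n

E = 1.645 × 21.9/√117
  = 1.645 × 2.024656
  = 3.3306

Rounded to 2 decimal places:

3.33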